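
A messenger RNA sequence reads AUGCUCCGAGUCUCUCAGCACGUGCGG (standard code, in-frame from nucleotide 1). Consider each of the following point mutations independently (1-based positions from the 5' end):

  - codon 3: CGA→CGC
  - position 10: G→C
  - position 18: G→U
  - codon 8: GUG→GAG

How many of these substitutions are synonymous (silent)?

1

Codon 3: CGA (Arg) → CGC (Arg) — synonymous.
Codon 4: GUC (Val) → CUC (Leu) — missense.
Codon 6: CAG (Gln) → CAU (His) — missense.
Codon 8: GUG (Val) → GAG (Glu) — missense.
Synonymous: 1 of 4.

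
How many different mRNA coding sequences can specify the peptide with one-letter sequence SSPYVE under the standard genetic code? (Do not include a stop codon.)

Ser: 6 codons.
Ser: 6 codons.
Pro: 4 codons.
Tyr: 2 codons.
Val: 4 codons.
Glu: 2 codons.
6 × 6 × 4 × 2 × 4 × 2 = 2304.

2304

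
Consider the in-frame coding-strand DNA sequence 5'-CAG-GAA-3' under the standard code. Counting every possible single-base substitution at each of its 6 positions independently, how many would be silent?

2

Codon 1 (CAG, Gln): 1 synonymous substitution.
Codon 2 (GAA, Glu): 1 synonymous substitution.
Total: 1 + 1 = 2.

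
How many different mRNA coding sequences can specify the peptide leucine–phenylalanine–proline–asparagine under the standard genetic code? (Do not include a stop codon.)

Leu: 6 codons.
Phe: 2 codons.
Pro: 4 codons.
Asn: 2 codons.
6 × 2 × 4 × 2 = 96.

96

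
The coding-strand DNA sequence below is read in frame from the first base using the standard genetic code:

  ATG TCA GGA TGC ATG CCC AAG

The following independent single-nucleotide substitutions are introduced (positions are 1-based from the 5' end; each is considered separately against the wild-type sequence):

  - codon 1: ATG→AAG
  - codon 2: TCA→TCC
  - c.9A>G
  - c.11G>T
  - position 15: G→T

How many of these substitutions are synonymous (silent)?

Codon 1: ATG (Met) → AAG (Lys) — missense.
Codon 2: TCA (Ser) → TCC (Ser) — synonymous.
Codon 3: GGA (Gly) → GGG (Gly) — synonymous.
Codon 4: TGC (Cys) → TTC (Phe) — missense.
Codon 5: ATG (Met) → ATT (Ile) — missense.
Synonymous: 2 of 5.

2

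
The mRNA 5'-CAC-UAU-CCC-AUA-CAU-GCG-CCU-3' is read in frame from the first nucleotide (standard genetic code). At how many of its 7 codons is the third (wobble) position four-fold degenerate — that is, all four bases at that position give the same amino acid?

Codon 1 CAC (His): third position 2-fold.
Codon 2 UAU (Tyr): third position 2-fold.
Codon 3 CCC (Pro): third position 4-fold.
Codon 4 AUA (Ile): third position 3-fold.
Codon 5 CAU (His): third position 2-fold.
Codon 6 GCG (Ala): third position 4-fold.
Codon 7 CCU (Pro): third position 4-fold.
Four-fold degenerate third positions: 3.

3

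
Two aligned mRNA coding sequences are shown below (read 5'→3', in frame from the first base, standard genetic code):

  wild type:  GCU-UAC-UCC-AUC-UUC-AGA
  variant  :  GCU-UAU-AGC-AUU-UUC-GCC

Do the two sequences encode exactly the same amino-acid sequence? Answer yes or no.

no

Codon 1: GCU Ala / GCU Ala — identical.
Codon 2: UAC Tyr / UAU Tyr — synonymous.
Codon 3: UCC Ser / AGC Ser — synonymous.
Codon 4: AUC Ile / AUU Ile — synonymous.
Codon 5: UUC Phe / UUC Phe — identical.
Codon 6: AGA Arg / GCC Ala — nonsynonymous.
Nonsynonymous differences: 1 → different protein.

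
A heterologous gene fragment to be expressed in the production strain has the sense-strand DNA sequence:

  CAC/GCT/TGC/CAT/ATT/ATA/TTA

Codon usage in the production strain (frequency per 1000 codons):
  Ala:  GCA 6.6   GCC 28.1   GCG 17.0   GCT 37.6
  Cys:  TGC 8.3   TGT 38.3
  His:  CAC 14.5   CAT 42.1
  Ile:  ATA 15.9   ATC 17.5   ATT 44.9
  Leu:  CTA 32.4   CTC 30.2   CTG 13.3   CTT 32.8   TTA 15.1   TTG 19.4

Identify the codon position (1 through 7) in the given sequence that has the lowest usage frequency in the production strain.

Codon 1 CAC (His): 14.5 per 1000.
Codon 2 GCT (Ala): 37.6 per 1000.
Codon 3 TGC (Cys): 8.3 per 1000.
Codon 4 CAT (His): 42.1 per 1000.
Codon 5 ATT (Ile): 44.9 per 1000.
Codon 6 ATA (Ile): 15.9 per 1000.
Codon 7 TTA (Leu): 15.1 per 1000.
Lowest frequency is 8.3 at codon 3.

3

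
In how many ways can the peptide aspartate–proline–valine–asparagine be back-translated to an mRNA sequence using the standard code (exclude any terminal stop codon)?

Asp: 2 codons.
Pro: 4 codons.
Val: 4 codons.
Asn: 2 codons.
2 × 4 × 4 × 2 = 64.

64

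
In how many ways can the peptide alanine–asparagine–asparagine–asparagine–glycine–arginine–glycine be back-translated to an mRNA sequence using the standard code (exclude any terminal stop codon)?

Ala: 4 codons.
Asn: 2 codons.
Asn: 2 codons.
Asn: 2 codons.
Gly: 4 codons.
Arg: 6 codons.
Gly: 4 codons.
4 × 2 × 2 × 2 × 4 × 6 × 4 = 3072.

3072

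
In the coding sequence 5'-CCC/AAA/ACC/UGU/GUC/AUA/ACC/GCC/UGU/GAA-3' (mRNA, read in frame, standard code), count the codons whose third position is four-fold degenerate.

Codon 1 CCC (Pro): third position 4-fold.
Codon 2 AAA (Lys): third position 2-fold.
Codon 3 ACC (Thr): third position 4-fold.
Codon 4 UGU (Cys): third position 2-fold.
Codon 5 GUC (Val): third position 4-fold.
Codon 6 AUA (Ile): third position 3-fold.
Codon 7 ACC (Thr): third position 4-fold.
Codon 8 GCC (Ala): third position 4-fold.
Codon 9 UGU (Cys): third position 2-fold.
Codon 10 GAA (Glu): third position 2-fold.
Four-fold degenerate third positions: 5.

5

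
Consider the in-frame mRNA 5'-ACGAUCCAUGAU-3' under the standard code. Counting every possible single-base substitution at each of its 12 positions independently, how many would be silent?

Codon 1 (ACG, Thr): 3 synonymous substitutions.
Codon 2 (AUC, Ile): 2 synonymous substitutions.
Codon 3 (CAU, His): 1 synonymous substitution.
Codon 4 (GAU, Asp): 1 synonymous substitution.
Total: 3 + 2 + 1 + 1 = 7.

7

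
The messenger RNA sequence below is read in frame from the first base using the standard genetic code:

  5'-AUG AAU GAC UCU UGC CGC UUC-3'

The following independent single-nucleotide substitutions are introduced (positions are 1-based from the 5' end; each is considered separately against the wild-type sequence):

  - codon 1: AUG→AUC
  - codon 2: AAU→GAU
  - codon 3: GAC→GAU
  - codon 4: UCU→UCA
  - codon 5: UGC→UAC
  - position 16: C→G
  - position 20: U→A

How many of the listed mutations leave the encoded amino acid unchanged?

Codon 1: AUG (Met) → AUC (Ile) — missense.
Codon 2: AAU (Asn) → GAU (Asp) — missense.
Codon 3: GAC (Asp) → GAU (Asp) — synonymous.
Codon 4: UCU (Ser) → UCA (Ser) — synonymous.
Codon 5: UGC (Cys) → UAC (Tyr) — missense.
Codon 6: CGC (Arg) → GGC (Gly) — missense.
Codon 7: UUC (Phe) → UAC (Tyr) — missense.
Synonymous: 2 of 7.

2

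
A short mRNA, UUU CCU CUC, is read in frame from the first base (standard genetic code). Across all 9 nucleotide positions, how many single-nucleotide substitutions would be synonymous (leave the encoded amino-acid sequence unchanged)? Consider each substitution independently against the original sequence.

7

Codon 1 (UUU, Phe): 1 synonymous substitution.
Codon 2 (CCU, Pro): 3 synonymous substitutions.
Codon 3 (CUC, Leu): 3 synonymous substitutions.
Total: 1 + 3 + 3 = 7.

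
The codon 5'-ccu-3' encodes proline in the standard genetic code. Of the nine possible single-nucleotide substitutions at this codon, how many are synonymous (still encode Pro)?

Position 1: none → 0 synonymous.
Position 2: none → 0 synonymous.
Position 3: CCC, CCA, CCG → 3 synonymous.
Total: 0 + 0 + 3 = 3.

3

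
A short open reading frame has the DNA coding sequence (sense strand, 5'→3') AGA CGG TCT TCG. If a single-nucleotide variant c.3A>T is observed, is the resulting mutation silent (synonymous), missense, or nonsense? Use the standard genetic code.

Position 3 falls in codon 1: AGA → Arg.
After the substitution the codon is AGT → Ser.
Arg ≠ Ser, so this is a missense mutation.

missense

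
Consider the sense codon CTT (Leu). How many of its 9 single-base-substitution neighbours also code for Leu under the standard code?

3

Position 1: none → 0 synonymous.
Position 2: none → 0 synonymous.
Position 3: CTC, CTA, CTG → 3 synonymous.
Total: 0 + 0 + 3 = 3.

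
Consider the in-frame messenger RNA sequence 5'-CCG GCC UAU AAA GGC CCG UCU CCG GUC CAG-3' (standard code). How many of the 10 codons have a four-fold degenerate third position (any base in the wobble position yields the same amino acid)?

7

Codon 1 CCG (Pro): third position 4-fold.
Codon 2 GCC (Ala): third position 4-fold.
Codon 3 UAU (Tyr): third position 2-fold.
Codon 4 AAA (Lys): third position 2-fold.
Codon 5 GGC (Gly): third position 4-fold.
Codon 6 CCG (Pro): third position 4-fold.
Codon 7 UCU (Ser): third position 4-fold.
Codon 8 CCG (Pro): third position 4-fold.
Codon 9 GUC (Val): third position 4-fold.
Codon 10 CAG (Gln): third position 2-fold.
Four-fold degenerate third positions: 7.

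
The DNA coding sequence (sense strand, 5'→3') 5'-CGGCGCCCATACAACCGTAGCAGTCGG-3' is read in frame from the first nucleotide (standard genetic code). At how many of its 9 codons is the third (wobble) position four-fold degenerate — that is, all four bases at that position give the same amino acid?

5

Codon 1 CGG (Arg): third position 4-fold.
Codon 2 CGC (Arg): third position 4-fold.
Codon 3 CCA (Pro): third position 4-fold.
Codon 4 TAC (Tyr): third position 2-fold.
Codon 5 AAC (Asn): third position 2-fold.
Codon 6 CGT (Arg): third position 4-fold.
Codon 7 AGC (Ser): third position 2-fold.
Codon 8 AGT (Ser): third position 2-fold.
Codon 9 CGG (Arg): third position 4-fold.
Four-fold degenerate third positions: 5.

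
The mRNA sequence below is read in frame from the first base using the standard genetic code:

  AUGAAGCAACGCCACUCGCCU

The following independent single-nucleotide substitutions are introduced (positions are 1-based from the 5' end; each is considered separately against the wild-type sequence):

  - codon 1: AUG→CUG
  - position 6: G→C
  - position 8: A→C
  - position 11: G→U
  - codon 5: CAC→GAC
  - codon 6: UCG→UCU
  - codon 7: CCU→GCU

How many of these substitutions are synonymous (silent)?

1

Codon 1: AUG (Met) → CUG (Leu) — missense.
Codon 2: AAG (Lys) → AAC (Asn) — missense.
Codon 3: CAA (Gln) → CCA (Pro) — missense.
Codon 4: CGC (Arg) → CUC (Leu) — missense.
Codon 5: CAC (His) → GAC (Asp) — missense.
Codon 6: UCG (Ser) → UCU (Ser) — synonymous.
Codon 7: CCU (Pro) → GCU (Ala) — missense.
Synonymous: 1 of 7.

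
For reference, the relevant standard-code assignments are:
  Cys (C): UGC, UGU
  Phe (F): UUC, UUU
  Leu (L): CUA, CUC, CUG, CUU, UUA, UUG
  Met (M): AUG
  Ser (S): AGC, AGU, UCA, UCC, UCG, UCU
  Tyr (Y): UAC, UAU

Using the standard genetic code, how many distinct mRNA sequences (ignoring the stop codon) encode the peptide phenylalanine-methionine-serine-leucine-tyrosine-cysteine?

Phe: 2 codons.
Met: 1 codon.
Ser: 6 codons.
Leu: 6 codons.
Tyr: 2 codons.
Cys: 2 codons.
2 × 1 × 6 × 6 × 2 × 2 = 288.

288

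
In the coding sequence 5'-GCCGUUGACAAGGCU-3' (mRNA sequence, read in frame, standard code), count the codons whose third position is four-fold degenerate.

Codon 1 GCC (Ala): third position 4-fold.
Codon 2 GUU (Val): third position 4-fold.
Codon 3 GAC (Asp): third position 2-fold.
Codon 4 AAG (Lys): third position 2-fold.
Codon 5 GCU (Ala): third position 4-fold.
Four-fold degenerate third positions: 3.

3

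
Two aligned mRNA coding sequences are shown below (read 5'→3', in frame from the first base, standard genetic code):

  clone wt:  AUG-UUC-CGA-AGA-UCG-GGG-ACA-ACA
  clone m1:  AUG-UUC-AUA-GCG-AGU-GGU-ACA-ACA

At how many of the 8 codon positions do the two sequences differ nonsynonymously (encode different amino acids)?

Codon 1: AUG Met / AUG Met — identical.
Codon 2: UUC Phe / UUC Phe — identical.
Codon 3: CGA Arg / AUA Ile — nonsynonymous.
Codon 4: AGA Arg / GCG Ala — nonsynonymous.
Codon 5: UCG Ser / AGU Ser — synonymous.
Codon 6: GGG Gly / GGU Gly — synonymous.
Codon 7: ACA Thr / ACA Thr — identical.
Codon 8: ACA Thr / ACA Thr — identical.
Nonsynonymous differences: 2.

2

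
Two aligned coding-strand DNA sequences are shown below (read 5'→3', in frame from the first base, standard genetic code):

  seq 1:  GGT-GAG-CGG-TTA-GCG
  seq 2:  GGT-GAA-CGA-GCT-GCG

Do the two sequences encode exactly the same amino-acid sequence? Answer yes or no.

no

Codon 1: GGT Gly / GGT Gly — identical.
Codon 2: GAG Glu / GAA Glu — synonymous.
Codon 3: CGG Arg / CGA Arg — synonymous.
Codon 4: TTA Leu / GCT Ala — nonsynonymous.
Codon 5: GCG Ala / GCG Ala — identical.
Nonsynonymous differences: 1 → different protein.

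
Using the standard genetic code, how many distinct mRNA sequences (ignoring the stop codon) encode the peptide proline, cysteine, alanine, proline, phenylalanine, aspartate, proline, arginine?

12288

Pro: 4 codons.
Cys: 2 codons.
Ala: 4 codons.
Pro: 4 codons.
Phe: 2 codons.
Asp: 2 codons.
Pro: 4 codons.
Arg: 6 codons.
4 × 2 × 4 × 4 × 2 × 2 × 4 × 6 = 12288.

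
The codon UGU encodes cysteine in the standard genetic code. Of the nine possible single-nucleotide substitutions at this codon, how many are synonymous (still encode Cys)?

Position 1: none → 0 synonymous.
Position 2: none → 0 synonymous.
Position 3: UGC → 1 synonymous.
Total: 0 + 0 + 1 = 1.

1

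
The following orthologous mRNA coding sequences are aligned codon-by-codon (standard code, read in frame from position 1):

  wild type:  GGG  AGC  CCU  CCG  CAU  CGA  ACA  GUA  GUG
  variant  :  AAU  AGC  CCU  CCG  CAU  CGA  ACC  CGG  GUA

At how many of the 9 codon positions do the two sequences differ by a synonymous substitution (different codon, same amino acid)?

Codon 1: GGG Gly / AAU Asn — nonsynonymous.
Codon 2: AGC Ser / AGC Ser — identical.
Codon 3: CCU Pro / CCU Pro — identical.
Codon 4: CCG Pro / CCG Pro — identical.
Codon 5: CAU His / CAU His — identical.
Codon 6: CGA Arg / CGA Arg — identical.
Codon 7: ACA Thr / ACC Thr — synonymous.
Codon 8: GUA Val / CGG Arg — nonsynonymous.
Codon 9: GUG Val / GUA Val — synonymous.
Synonymous differences: 2.

2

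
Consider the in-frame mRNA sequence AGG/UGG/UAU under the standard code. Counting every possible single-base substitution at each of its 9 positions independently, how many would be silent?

3

Codon 1 (AGG, Arg): 2 synonymous substitutions.
Codon 2 (UGG, Trp): 0 synonymous substitutions.
Codon 3 (UAU, Tyr): 1 synonymous substitution.
Total: 2 + 0 + 1 = 3.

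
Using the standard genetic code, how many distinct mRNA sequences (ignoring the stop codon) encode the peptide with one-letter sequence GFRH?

96

Gly: 4 codons.
Phe: 2 codons.
Arg: 6 codons.
His: 2 codons.
4 × 2 × 6 × 2 = 96.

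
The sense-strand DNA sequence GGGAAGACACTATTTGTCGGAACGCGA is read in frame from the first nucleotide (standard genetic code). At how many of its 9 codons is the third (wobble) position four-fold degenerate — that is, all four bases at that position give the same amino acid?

7

Codon 1 GGG (Gly): third position 4-fold.
Codon 2 AAG (Lys): third position 2-fold.
Codon 3 ACA (Thr): third position 4-fold.
Codon 4 CTA (Leu): third position 4-fold.
Codon 5 TTT (Phe): third position 2-fold.
Codon 6 GTC (Val): third position 4-fold.
Codon 7 GGA (Gly): third position 4-fold.
Codon 8 ACG (Thr): third position 4-fold.
Codon 9 CGA (Arg): third position 4-fold.
Four-fold degenerate third positions: 7.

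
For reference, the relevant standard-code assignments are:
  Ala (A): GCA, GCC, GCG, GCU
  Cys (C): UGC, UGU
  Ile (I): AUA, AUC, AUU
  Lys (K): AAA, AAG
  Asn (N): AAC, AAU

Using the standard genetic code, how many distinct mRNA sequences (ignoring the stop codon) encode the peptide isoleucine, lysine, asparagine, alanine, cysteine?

96

Ile: 3 codons.
Lys: 2 codons.
Asn: 2 codons.
Ala: 4 codons.
Cys: 2 codons.
3 × 2 × 2 × 4 × 2 = 96.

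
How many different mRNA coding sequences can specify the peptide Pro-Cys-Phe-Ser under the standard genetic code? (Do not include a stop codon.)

96

Pro: 4 codons.
Cys: 2 codons.
Phe: 2 codons.
Ser: 6 codons.
4 × 2 × 2 × 6 = 96.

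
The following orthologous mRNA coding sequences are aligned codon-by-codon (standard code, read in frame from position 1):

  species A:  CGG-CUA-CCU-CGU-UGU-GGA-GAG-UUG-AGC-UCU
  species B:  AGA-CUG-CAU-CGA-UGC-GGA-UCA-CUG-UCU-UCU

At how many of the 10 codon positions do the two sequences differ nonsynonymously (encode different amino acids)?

2

Codon 1: CGG Arg / AGA Arg — synonymous.
Codon 2: CUA Leu / CUG Leu — synonymous.
Codon 3: CCU Pro / CAU His — nonsynonymous.
Codon 4: CGU Arg / CGA Arg — synonymous.
Codon 5: UGU Cys / UGC Cys — synonymous.
Codon 6: GGA Gly / GGA Gly — identical.
Codon 7: GAG Glu / UCA Ser — nonsynonymous.
Codon 8: UUG Leu / CUG Leu — synonymous.
Codon 9: AGC Ser / UCU Ser — synonymous.
Codon 10: UCU Ser / UCU Ser — identical.
Nonsynonymous differences: 2.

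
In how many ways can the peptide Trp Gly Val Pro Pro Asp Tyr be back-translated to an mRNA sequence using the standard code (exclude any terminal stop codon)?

Trp: 1 codon.
Gly: 4 codons.
Val: 4 codons.
Pro: 4 codons.
Pro: 4 codons.
Asp: 2 codons.
Tyr: 2 codons.
1 × 4 × 4 × 4 × 4 × 2 × 2 = 1024.

1024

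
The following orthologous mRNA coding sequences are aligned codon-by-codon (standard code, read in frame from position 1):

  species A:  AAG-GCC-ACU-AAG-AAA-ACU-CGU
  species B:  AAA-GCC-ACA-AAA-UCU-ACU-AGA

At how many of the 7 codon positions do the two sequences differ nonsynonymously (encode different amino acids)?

Codon 1: AAG Lys / AAA Lys — synonymous.
Codon 2: GCC Ala / GCC Ala — identical.
Codon 3: ACU Thr / ACA Thr — synonymous.
Codon 4: AAG Lys / AAA Lys — synonymous.
Codon 5: AAA Lys / UCU Ser — nonsynonymous.
Codon 6: ACU Thr / ACU Thr — identical.
Codon 7: CGU Arg / AGA Arg — synonymous.
Nonsynonymous differences: 1.

1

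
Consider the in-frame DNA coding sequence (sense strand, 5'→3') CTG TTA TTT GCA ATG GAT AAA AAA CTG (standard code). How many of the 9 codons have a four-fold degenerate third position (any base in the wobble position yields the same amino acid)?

3

Codon 1 CTG (Leu): third position 4-fold.
Codon 2 TTA (Leu): third position 2-fold.
Codon 3 TTT (Phe): third position 2-fold.
Codon 4 GCA (Ala): third position 4-fold.
Codon 5 ATG (Met): third position 1-fold.
Codon 6 GAT (Asp): third position 2-fold.
Codon 7 AAA (Lys): third position 2-fold.
Codon 8 AAA (Lys): third position 2-fold.
Codon 9 CTG (Leu): third position 4-fold.
Four-fold degenerate third positions: 3.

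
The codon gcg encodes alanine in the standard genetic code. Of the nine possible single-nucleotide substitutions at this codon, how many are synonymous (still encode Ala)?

3

Position 1: none → 0 synonymous.
Position 2: none → 0 synonymous.
Position 3: GCU, GCC, GCA → 3 synonymous.
Total: 0 + 0 + 3 = 3.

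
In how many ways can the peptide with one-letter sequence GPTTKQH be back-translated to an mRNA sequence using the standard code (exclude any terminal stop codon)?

Gly: 4 codons.
Pro: 4 codons.
Thr: 4 codons.
Thr: 4 codons.
Lys: 2 codons.
Gln: 2 codons.
His: 2 codons.
4 × 4 × 4 × 4 × 2 × 2 × 2 = 2048.

2048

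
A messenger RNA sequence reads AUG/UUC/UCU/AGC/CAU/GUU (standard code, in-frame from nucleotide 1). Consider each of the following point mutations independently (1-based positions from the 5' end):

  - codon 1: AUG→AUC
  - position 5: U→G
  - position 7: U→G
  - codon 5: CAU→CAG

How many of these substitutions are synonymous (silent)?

0

Codon 1: AUG (Met) → AUC (Ile) — missense.
Codon 2: UUC (Phe) → UGC (Cys) — missense.
Codon 3: UCU (Ser) → GCU (Ala) — missense.
Codon 5: CAU (His) → CAG (Gln) — missense.
Synonymous: 0 of 4.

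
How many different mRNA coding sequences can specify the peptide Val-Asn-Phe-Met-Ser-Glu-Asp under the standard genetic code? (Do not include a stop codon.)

384

Val: 4 codons.
Asn: 2 codons.
Phe: 2 codons.
Met: 1 codon.
Ser: 6 codons.
Glu: 2 codons.
Asp: 2 codons.
4 × 2 × 2 × 1 × 6 × 2 × 2 = 384.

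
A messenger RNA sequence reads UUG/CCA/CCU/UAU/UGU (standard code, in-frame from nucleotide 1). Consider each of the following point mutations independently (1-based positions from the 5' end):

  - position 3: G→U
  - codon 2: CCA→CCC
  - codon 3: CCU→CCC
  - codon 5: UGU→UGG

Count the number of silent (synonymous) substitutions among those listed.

Codon 1: UUG (Leu) → UUU (Phe) — missense.
Codon 2: CCA (Pro) → CCC (Pro) — synonymous.
Codon 3: CCU (Pro) → CCC (Pro) — synonymous.
Codon 5: UGU (Cys) → UGG (Trp) — missense.
Synonymous: 2 of 4.

2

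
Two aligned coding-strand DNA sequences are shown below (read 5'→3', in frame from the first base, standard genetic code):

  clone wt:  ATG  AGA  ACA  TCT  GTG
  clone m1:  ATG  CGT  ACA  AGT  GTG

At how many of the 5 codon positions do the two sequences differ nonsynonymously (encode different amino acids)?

Codon 1: ATG Met / ATG Met — identical.
Codon 2: AGA Arg / CGT Arg — synonymous.
Codon 3: ACA Thr / ACA Thr — identical.
Codon 4: TCT Ser / AGT Ser — synonymous.
Codon 5: GTG Val / GTG Val — identical.
Nonsynonymous differences: 0.

0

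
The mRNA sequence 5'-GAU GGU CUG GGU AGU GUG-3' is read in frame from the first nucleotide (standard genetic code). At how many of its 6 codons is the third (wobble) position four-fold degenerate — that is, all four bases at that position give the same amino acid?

4

Codon 1 GAU (Asp): third position 2-fold.
Codon 2 GGU (Gly): third position 4-fold.
Codon 3 CUG (Leu): third position 4-fold.
Codon 4 GGU (Gly): third position 4-fold.
Codon 5 AGU (Ser): third position 2-fold.
Codon 6 GUG (Val): third position 4-fold.
Four-fold degenerate third positions: 4.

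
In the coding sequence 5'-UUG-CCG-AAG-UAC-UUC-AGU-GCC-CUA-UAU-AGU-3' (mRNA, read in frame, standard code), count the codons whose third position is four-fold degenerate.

3

Codon 1 UUG (Leu): third position 2-fold.
Codon 2 CCG (Pro): third position 4-fold.
Codon 3 AAG (Lys): third position 2-fold.
Codon 4 UAC (Tyr): third position 2-fold.
Codon 5 UUC (Phe): third position 2-fold.
Codon 6 AGU (Ser): third position 2-fold.
Codon 7 GCC (Ala): third position 4-fold.
Codon 8 CUA (Leu): third position 4-fold.
Codon 9 UAU (Tyr): third position 2-fold.
Codon 10 AGU (Ser): third position 2-fold.
Four-fold degenerate third positions: 3.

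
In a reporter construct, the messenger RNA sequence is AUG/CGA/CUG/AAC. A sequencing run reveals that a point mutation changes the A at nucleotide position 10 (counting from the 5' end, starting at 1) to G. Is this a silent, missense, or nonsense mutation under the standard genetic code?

missense

Position 10 falls in codon 4: AAC → Asn.
After the substitution the codon is GAC → Asp.
Asn ≠ Asp, so this is a missense mutation.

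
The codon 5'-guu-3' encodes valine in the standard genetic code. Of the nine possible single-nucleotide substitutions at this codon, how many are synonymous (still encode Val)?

3

Position 1: none → 0 synonymous.
Position 2: none → 0 synonymous.
Position 3: GUC, GUA, GUG → 3 synonymous.
Total: 0 + 0 + 3 = 3.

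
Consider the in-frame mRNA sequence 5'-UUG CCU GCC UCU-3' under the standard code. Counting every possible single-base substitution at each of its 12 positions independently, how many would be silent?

11

Codon 1 (UUG, Leu): 2 synonymous substitutions.
Codon 2 (CCU, Pro): 3 synonymous substitutions.
Codon 3 (GCC, Ala): 3 synonymous substitutions.
Codon 4 (UCU, Ser): 3 synonymous substitutions.
Total: 2 + 3 + 3 + 3 = 11.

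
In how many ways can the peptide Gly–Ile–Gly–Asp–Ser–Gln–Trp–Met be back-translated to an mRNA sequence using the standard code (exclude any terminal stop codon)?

Gly: 4 codons.
Ile: 3 codons.
Gly: 4 codons.
Asp: 2 codons.
Ser: 6 codons.
Gln: 2 codons.
Trp: 1 codon.
Met: 1 codon.
4 × 3 × 4 × 2 × 6 × 2 × 1 × 1 = 1152.

1152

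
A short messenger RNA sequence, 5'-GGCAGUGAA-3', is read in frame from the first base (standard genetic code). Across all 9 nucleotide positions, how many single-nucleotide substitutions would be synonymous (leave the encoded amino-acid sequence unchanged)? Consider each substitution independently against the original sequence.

5

Codon 1 (GGC, Gly): 3 synonymous substitutions.
Codon 2 (AGU, Ser): 1 synonymous substitution.
Codon 3 (GAA, Glu): 1 synonymous substitution.
Total: 3 + 1 + 1 = 5.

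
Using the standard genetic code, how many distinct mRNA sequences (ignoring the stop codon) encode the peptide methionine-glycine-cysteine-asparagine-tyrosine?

32

Met: 1 codon.
Gly: 4 codons.
Cys: 2 codons.
Asn: 2 codons.
Tyr: 2 codons.
1 × 4 × 2 × 2 × 2 = 32.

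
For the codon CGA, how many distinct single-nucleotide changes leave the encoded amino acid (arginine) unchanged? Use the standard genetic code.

4

Position 1: AGA → 1 synonymous.
Position 2: none → 0 synonymous.
Position 3: CGT, CGC, CGG → 3 synonymous.
Total: 1 + 0 + 3 = 4.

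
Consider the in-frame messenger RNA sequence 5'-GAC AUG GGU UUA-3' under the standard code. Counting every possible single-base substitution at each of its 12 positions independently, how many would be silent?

Codon 1 (GAC, Asp): 1 synonymous substitution.
Codon 2 (AUG, Met): 0 synonymous substitutions.
Codon 3 (GGU, Gly): 3 synonymous substitutions.
Codon 4 (UUA, Leu): 2 synonymous substitutions.
Total: 1 + 0 + 3 + 2 = 6.

6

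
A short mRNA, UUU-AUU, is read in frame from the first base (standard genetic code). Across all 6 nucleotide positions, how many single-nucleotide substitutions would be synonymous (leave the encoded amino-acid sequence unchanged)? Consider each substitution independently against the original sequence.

3

Codon 1 (UUU, Phe): 1 synonymous substitution.
Codon 2 (AUU, Ile): 2 synonymous substitutions.
Total: 1 + 2 = 3.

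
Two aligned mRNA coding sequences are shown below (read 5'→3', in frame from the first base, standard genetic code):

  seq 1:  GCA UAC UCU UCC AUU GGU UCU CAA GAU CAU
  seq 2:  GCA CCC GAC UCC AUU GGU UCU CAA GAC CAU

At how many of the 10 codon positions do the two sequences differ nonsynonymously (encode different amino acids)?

2

Codon 1: GCA Ala / GCA Ala — identical.
Codon 2: UAC Tyr / CCC Pro — nonsynonymous.
Codon 3: UCU Ser / GAC Asp — nonsynonymous.
Codon 4: UCC Ser / UCC Ser — identical.
Codon 5: AUU Ile / AUU Ile — identical.
Codon 6: GGU Gly / GGU Gly — identical.
Codon 7: UCU Ser / UCU Ser — identical.
Codon 8: CAA Gln / CAA Gln — identical.
Codon 9: GAU Asp / GAC Asp — synonymous.
Codon 10: CAU His / CAU His — identical.
Nonsynonymous differences: 2.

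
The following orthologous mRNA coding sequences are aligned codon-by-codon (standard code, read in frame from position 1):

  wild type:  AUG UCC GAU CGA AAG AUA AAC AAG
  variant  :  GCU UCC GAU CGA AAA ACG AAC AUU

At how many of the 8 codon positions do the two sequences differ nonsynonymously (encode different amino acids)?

3

Codon 1: AUG Met / GCU Ala — nonsynonymous.
Codon 2: UCC Ser / UCC Ser — identical.
Codon 3: GAU Asp / GAU Asp — identical.
Codon 4: CGA Arg / CGA Arg — identical.
Codon 5: AAG Lys / AAA Lys — synonymous.
Codon 6: AUA Ile / ACG Thr — nonsynonymous.
Codon 7: AAC Asn / AAC Asn — identical.
Codon 8: AAG Lys / AUU Ile — nonsynonymous.
Nonsynonymous differences: 3.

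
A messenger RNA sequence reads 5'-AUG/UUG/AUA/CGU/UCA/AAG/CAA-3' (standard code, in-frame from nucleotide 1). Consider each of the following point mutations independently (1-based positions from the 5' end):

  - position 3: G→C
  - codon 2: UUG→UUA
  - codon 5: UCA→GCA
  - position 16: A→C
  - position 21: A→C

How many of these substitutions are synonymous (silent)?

Codon 1: AUG (Met) → AUC (Ile) — missense.
Codon 2: UUG (Leu) → UUA (Leu) — synonymous.
Codon 5: UCA (Ser) → GCA (Ala) — missense.
Codon 6: AAG (Lys) → CAG (Gln) — missense.
Codon 7: CAA (Gln) → CAC (His) — missense.
Synonymous: 1 of 5.

1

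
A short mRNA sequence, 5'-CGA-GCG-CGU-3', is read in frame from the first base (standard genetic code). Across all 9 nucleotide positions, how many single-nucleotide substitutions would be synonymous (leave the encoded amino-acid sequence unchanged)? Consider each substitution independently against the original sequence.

Codon 1 (CGA, Arg): 4 synonymous substitutions.
Codon 2 (GCG, Ala): 3 synonymous substitutions.
Codon 3 (CGU, Arg): 3 synonymous substitutions.
Total: 4 + 3 + 3 = 10.

10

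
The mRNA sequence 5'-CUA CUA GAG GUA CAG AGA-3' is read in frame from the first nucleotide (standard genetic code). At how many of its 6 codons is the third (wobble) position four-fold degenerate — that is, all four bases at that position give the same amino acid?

Codon 1 CUA (Leu): third position 4-fold.
Codon 2 CUA (Leu): third position 4-fold.
Codon 3 GAG (Glu): third position 2-fold.
Codon 4 GUA (Val): third position 4-fold.
Codon 5 CAG (Gln): third position 2-fold.
Codon 6 AGA (Arg): third position 2-fold.
Four-fold degenerate third positions: 3.

3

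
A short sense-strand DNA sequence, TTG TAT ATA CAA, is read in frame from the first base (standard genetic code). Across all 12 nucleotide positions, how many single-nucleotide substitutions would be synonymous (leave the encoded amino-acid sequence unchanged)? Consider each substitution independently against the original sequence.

Codon 1 (TTG, Leu): 2 synonymous substitutions.
Codon 2 (TAT, Tyr): 1 synonymous substitution.
Codon 3 (ATA, Ile): 2 synonymous substitutions.
Codon 4 (CAA, Gln): 1 synonymous substitution.
Total: 2 + 1 + 2 + 1 = 6.

6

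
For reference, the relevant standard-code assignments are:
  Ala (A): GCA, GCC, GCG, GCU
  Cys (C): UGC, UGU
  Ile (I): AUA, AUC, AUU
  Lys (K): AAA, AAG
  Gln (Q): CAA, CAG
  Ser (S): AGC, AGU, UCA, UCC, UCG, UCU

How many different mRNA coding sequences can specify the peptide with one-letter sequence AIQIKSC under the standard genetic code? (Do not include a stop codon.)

1728

Ala: 4 codons.
Ile: 3 codons.
Gln: 2 codons.
Ile: 3 codons.
Lys: 2 codons.
Ser: 6 codons.
Cys: 2 codons.
4 × 3 × 2 × 3 × 2 × 6 × 2 = 1728.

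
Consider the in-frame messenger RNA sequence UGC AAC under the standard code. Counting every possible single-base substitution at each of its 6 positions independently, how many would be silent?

2

Codon 1 (UGC, Cys): 1 synonymous substitution.
Codon 2 (AAC, Asn): 1 synonymous substitution.
Total: 1 + 1 = 2.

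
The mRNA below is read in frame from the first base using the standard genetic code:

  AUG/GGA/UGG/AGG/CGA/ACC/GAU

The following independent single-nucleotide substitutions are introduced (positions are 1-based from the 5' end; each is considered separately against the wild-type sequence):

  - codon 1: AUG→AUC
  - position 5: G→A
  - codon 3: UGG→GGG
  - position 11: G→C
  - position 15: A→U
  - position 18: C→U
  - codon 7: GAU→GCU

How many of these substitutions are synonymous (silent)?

2

Codon 1: AUG (Met) → AUC (Ile) — missense.
Codon 2: GGA (Gly) → GAA (Glu) — missense.
Codon 3: UGG (Trp) → GGG (Gly) — missense.
Codon 4: AGG (Arg) → ACG (Thr) — missense.
Codon 5: CGA (Arg) → CGU (Arg) — synonymous.
Codon 6: ACC (Thr) → ACU (Thr) — synonymous.
Codon 7: GAU (Asp) → GCU (Ala) — missense.
Synonymous: 2 of 7.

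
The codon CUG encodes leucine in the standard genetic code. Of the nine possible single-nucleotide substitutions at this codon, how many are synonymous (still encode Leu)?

4

Position 1: UUG → 1 synonymous.
Position 2: none → 0 synonymous.
Position 3: CUU, CUC, CUA → 3 synonymous.
Total: 1 + 0 + 3 = 4.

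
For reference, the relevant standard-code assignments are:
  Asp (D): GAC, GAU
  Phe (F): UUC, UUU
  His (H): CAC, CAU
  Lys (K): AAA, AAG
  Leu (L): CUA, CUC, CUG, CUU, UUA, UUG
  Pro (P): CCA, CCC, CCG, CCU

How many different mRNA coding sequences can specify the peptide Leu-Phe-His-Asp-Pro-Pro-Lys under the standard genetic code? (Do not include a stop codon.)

1536

Leu: 6 codons.
Phe: 2 codons.
His: 2 codons.
Asp: 2 codons.
Pro: 4 codons.
Pro: 4 codons.
Lys: 2 codons.
6 × 2 × 2 × 2 × 4 × 4 × 2 = 1536.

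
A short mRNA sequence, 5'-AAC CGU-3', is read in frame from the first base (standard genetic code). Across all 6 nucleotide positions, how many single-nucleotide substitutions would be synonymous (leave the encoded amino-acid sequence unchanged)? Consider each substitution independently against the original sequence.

Codon 1 (AAC, Asn): 1 synonymous substitution.
Codon 2 (CGU, Arg): 3 synonymous substitutions.
Total: 1 + 3 = 4.

4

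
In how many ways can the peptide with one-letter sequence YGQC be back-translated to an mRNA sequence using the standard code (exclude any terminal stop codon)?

Tyr: 2 codons.
Gly: 4 codons.
Gln: 2 codons.
Cys: 2 codons.
2 × 4 × 2 × 2 = 32.

32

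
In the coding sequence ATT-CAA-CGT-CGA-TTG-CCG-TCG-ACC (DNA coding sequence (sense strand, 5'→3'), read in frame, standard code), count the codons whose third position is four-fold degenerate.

Codon 1 ATT (Ile): third position 3-fold.
Codon 2 CAA (Gln): third position 2-fold.
Codon 3 CGT (Arg): third position 4-fold.
Codon 4 CGA (Arg): third position 4-fold.
Codon 5 TTG (Leu): third position 2-fold.
Codon 6 CCG (Pro): third position 4-fold.
Codon 7 TCG (Ser): third position 4-fold.
Codon 8 ACC (Thr): third position 4-fold.
Four-fold degenerate third positions: 5.

5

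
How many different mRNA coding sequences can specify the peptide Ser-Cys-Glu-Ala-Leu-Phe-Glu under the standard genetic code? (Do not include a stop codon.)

Ser: 6 codons.
Cys: 2 codons.
Glu: 2 codons.
Ala: 4 codons.
Leu: 6 codons.
Phe: 2 codons.
Glu: 2 codons.
6 × 2 × 2 × 4 × 6 × 2 × 2 = 2304.

2304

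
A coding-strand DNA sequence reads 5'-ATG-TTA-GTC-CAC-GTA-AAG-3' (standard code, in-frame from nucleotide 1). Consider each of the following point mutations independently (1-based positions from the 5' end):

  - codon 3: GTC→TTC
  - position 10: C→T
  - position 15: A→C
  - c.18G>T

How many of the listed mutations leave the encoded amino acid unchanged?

1

Codon 3: GTC (Val) → TTC (Phe) — missense.
Codon 4: CAC (His) → TAC (Tyr) — missense.
Codon 5: GTA (Val) → GTC (Val) — synonymous.
Codon 6: AAG (Lys) → AAT (Asn) — missense.
Synonymous: 1 of 4.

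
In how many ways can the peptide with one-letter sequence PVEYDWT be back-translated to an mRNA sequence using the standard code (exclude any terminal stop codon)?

512

Pro: 4 codons.
Val: 4 codons.
Glu: 2 codons.
Tyr: 2 codons.
Asp: 2 codons.
Trp: 1 codon.
Thr: 4 codons.
4 × 4 × 2 × 2 × 2 × 1 × 4 = 512.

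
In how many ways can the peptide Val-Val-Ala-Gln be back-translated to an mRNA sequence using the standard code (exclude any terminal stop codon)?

Val: 4 codons.
Val: 4 codons.
Ala: 4 codons.
Gln: 2 codons.
4 × 4 × 4 × 2 = 128.

128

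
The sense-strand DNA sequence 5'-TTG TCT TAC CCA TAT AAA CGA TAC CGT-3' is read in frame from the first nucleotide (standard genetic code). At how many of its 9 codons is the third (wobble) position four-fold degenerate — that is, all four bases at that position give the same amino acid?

Codon 1 TTG (Leu): third position 2-fold.
Codon 2 TCT (Ser): third position 4-fold.
Codon 3 TAC (Tyr): third position 2-fold.
Codon 4 CCA (Pro): third position 4-fold.
Codon 5 TAT (Tyr): third position 2-fold.
Codon 6 AAA (Lys): third position 2-fold.
Codon 7 CGA (Arg): third position 4-fold.
Codon 8 TAC (Tyr): third position 2-fold.
Codon 9 CGT (Arg): third position 4-fold.
Four-fold degenerate third positions: 4.

4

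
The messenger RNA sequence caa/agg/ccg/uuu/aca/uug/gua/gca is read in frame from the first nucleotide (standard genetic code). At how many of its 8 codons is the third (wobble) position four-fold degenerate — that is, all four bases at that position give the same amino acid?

4

Codon 1 CAA (Gln): third position 2-fold.
Codon 2 AGG (Arg): third position 2-fold.
Codon 3 CCG (Pro): third position 4-fold.
Codon 4 UUU (Phe): third position 2-fold.
Codon 5 ACA (Thr): third position 4-fold.
Codon 6 UUG (Leu): third position 2-fold.
Codon 7 GUA (Val): third position 4-fold.
Codon 8 GCA (Ala): third position 4-fold.
Four-fold degenerate third positions: 4.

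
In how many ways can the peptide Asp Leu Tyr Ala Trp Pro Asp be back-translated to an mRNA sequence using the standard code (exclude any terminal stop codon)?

Asp: 2 codons.
Leu: 6 codons.
Tyr: 2 codons.
Ala: 4 codons.
Trp: 1 codon.
Pro: 4 codons.
Asp: 2 codons.
2 × 6 × 2 × 4 × 1 × 4 × 2 = 768.

768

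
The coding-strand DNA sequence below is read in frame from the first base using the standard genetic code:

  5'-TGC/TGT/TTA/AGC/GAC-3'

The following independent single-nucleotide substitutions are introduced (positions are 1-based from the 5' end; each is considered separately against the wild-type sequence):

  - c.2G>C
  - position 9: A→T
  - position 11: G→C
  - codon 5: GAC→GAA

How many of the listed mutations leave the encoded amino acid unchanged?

0

Codon 1: TGC (Cys) → TCC (Ser) — missense.
Codon 3: TTA (Leu) → TTT (Phe) — missense.
Codon 4: AGC (Ser) → ACC (Thr) — missense.
Codon 5: GAC (Asp) → GAA (Glu) — missense.
Synonymous: 0 of 4.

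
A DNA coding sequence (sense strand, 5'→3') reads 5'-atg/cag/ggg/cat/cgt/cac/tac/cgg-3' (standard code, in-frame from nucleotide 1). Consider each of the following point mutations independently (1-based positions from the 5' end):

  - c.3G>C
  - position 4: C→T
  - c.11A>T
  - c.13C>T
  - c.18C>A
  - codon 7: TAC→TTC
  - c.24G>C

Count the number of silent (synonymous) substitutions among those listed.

1

Codon 1: ATG (Met) → ATC (Ile) — missense.
Codon 2: CAG (Gln) → TAG (Stop) — nonsense.
Codon 4: CAT (His) → CTT (Leu) — missense.
Codon 5: CGT (Arg) → TGT (Cys) — missense.
Codon 6: CAC (His) → CAA (Gln) — missense.
Codon 7: TAC (Tyr) → TTC (Phe) — missense.
Codon 8: CGG (Arg) → CGC (Arg) — synonymous.
Synonymous: 1 of 7.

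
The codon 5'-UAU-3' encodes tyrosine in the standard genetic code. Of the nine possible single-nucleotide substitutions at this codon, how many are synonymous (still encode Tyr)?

Position 1: none → 0 synonymous.
Position 2: none → 0 synonymous.
Position 3: UAC → 1 synonymous.
Total: 0 + 0 + 1 = 1.

1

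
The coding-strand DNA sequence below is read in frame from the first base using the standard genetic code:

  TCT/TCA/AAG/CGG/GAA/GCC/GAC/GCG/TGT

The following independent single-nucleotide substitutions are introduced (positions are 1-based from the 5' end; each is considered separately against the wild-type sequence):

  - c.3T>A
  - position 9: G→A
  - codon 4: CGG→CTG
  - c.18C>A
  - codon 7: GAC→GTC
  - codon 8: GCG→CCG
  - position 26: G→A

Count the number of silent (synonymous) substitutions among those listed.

Codon 1: TCT (Ser) → TCA (Ser) — synonymous.
Codon 3: AAG (Lys) → AAA (Lys) — synonymous.
Codon 4: CGG (Arg) → CTG (Leu) — missense.
Codon 6: GCC (Ala) → GCA (Ala) — synonymous.
Codon 7: GAC (Asp) → GTC (Val) — missense.
Codon 8: GCG (Ala) → CCG (Pro) — missense.
Codon 9: TGT (Cys) → TAT (Tyr) — missense.
Synonymous: 3 of 7.

3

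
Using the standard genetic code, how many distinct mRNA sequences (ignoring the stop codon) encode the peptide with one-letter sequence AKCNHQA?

Ala: 4 codons.
Lys: 2 codons.
Cys: 2 codons.
Asn: 2 codons.
His: 2 codons.
Gln: 2 codons.
Ala: 4 codons.
4 × 2 × 2 × 2 × 2 × 2 × 4 = 512.

512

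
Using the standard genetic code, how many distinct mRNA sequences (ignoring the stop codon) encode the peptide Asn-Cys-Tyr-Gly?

Asn: 2 codons.
Cys: 2 codons.
Tyr: 2 codons.
Gly: 4 codons.
2 × 2 × 2 × 4 = 32.

32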